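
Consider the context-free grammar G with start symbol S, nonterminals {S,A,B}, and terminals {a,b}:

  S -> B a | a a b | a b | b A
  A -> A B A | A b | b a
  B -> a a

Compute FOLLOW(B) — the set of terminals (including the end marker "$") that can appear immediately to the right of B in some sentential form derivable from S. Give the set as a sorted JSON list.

FIRST iteration:
iter 1:
  A via A→b a: +{b}
  B via B→a a: +{a}
  S via S→B a: +{a}
  S via S→b A: +{b}
  S: {a,b}  A: {b}  B: {a}
iter 2: (stable)
  S: {a,b}  A: {b}  B: {a}

FOLLOW iteration:
initialize: $ ∈ FOLLOW(S)
pass 1:
  A→A B A: FOLLOW(A) ⊇ FIRST(B) = {a}; new: +{a}
  A→A B A: FOLLOW(B) ⊇ FIRST(A) = {b}; new: +{b}
  A→A b: FOLLOW(A) ⊇ FIRST(b) = {b}; new: +{b}
  S→B a: FOLLOW(B) ⊇ FIRST(a) = {a}; new: +{a}
  S→b A: FOLLOW(A) ⊇ FOLLOW(S) ⊇ {$}; new: +{$}
  FOLLOW(S)={$}  FOLLOW(A)={$,a,b}  FOLLOW(B)={a,b}
pass 2: done
  FOLLOW(S)={$}  FOLLOW(A)={$,a,b}  FOLLOW(B)={a,b}

FOLLOW(B) = ["a", "b"]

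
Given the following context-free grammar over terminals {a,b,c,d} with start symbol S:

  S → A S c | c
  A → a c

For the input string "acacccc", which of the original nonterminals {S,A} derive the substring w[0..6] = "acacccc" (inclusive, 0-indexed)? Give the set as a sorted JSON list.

CNF form of G:
  S -> A X2 | c
  A -> T0 T1
  T0 -> a
  T1 -> c
  X2 -> S T1

Fill CYK table bottom-up — only the sub-triangle for w[0..6]:
  cell(0,0) a: {T0}  orig:{}
  cell(1,1) c: {S,T1}  orig:{S}
  cell(2,2) a: {T0}  orig:{}
  cell(3,3) c: {S,T1}  orig:{S}
  cell(4,4) c: {S,T1}  orig:{S}
  cell(5,5) c: {S,T1}  orig:{S}
  cell(6,6) c: {S,T1}  orig:{S}
  cell(0,1) ac: {A}
  cell(1,2) ca: ∅
  cell(2,3) ac: {A}
  cell(3,4) cc: {X2}  orig:{}
  cell(4,5) cc: {X2}  orig:{}
  cell(5,6) cc: {X2}  orig:{}
  cell(0,2) aca: ∅
  cell(1,3) cac: ∅
  cell(2,4) acc: ∅
  cell(3,5) ccc: ∅
  cell(4,6) ccc: ∅
  cell(0,3) acac: ∅
  cell(1,4) cacc: ∅
  cell(2,5) accc: {S}
  cell(3,6) cccc: ∅
  cell(0,4) acacc: ∅
  cell(1,5) caccc: ∅
  cell(2,6) acccc: {X2}  orig:{}
  cell(0,5) acaccc: ∅
  cell(1,6) cacccc: ∅
  cell(0,6) acacccc: {S}

Original NTs in T[0,6] deriving "acacccc": ["S"]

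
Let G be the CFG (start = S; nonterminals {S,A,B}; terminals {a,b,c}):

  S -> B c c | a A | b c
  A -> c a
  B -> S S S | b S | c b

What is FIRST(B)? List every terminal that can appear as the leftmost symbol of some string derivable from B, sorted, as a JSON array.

FIRST sets, iterate to fixpoint:
[1]
  A via A→c a: +{c}
  B via B→b S: +{b}
  B via B→c b: +{c}
  S via S→B c c: +{b,c}
  S via S→a A: +{a}
  S: {a,b,c}  A: {c}  B: {b,c}
[2]
  B via B→S S S: +{a}
  S: {a,b,c}  A: {c}  B: {a,b,c}
[3] (no change)
  S: {a,b,c}  A: {c}  B: {a,b,c}

FIRST(B) = ["a", "b", "c"]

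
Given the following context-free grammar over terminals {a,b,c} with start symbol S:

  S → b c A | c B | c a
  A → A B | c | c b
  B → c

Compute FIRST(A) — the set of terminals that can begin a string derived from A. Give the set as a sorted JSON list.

FIRST iteration:
round 1:
  A via A→c: +{c}
  B via B→c: +{c}
  S via S→b c A: +{b}
  S via S→c B: +{c}
  FIRST(S)={b,c}  FIRST(A)={c}  FIRST(B)={c}
round 2: (stable)
  FIRST(S)={b,c}  FIRST(A)={c}  FIRST(B)={c}

FIRST(A) = ["c"]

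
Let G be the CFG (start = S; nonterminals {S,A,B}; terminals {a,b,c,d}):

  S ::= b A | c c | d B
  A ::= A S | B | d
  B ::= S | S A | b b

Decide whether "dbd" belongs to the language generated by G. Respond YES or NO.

CNF form of G:
  S -> T0 A | T1 T1 | T2 B
  A -> A S | S A | T0 A | T0 T0 | T1 T1 | T2 B | d
  B -> S A | T0 A | T0 T0 | T1 T1 | T2 B
  T0 -> b
  T1 -> c
  T2 -> d

Fill CYK table bottom-up:
  [0..0]={A,T2}  "d"  orig:{A}
  [1..1]={T0}  "b"  orig:{}
  [2..2]={A,T2}  "d"  orig:{A}
  [0..1]=∅  "db"
  [1..2]={A,B,S}  "bd"
  [0..2]={A,B,S}  "dbd"

S ∈ T[0,2] ⇒ YES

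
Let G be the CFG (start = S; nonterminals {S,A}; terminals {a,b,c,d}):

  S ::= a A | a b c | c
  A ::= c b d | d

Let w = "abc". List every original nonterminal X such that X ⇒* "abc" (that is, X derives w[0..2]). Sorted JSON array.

Convert to CNF:
  S -> T3 A | T3 X5 | c
  A -> T0 X4 | d
  T0 -> c
  T1 -> b
  T2 -> d
  T3 -> a
  X4 -> T1 T2
  X5 -> T1 T0

CYK table (by increasing span) (cells [i..j] with 0 ≤ i ≤ j ≤ 2 only):
  [0..0]={T3}  "a"  orig:{}
  [1..1]={T1}  "b"  orig:{}
  [2..2]={S,T0}  "c"  orig:{S}
  [0..1]=∅  "ab"
  [1..2]={X5}  "bc"  orig:{}
  [0..2]={S}  "abc"

Original NTs in T[0,2] deriving "abc": ["S"]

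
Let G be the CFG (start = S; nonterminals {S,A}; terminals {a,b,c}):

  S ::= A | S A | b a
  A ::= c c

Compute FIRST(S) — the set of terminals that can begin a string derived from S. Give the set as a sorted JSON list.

Compute FIRST by fixpoint:
[1]
  A via A→c c: +{c}
  S via S→A: +{c}
  S via S→b a: +{b}
  FIRST[S]={b,c}  FIRST[A]={c}
[2] — fixpoint
  FIRST[S]={b,c}  FIRST[A]={c}

FIRST(S) = ["b", "c"]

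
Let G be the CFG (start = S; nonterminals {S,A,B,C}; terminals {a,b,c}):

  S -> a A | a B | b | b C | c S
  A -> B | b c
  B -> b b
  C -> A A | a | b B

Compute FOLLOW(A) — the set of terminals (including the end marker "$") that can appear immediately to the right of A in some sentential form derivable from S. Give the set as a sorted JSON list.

FIRST iteration:
[1]
  A via A→b c: +{b}
  B via B→b b: +{b}
  C via C→A A: +{b}
  C via C→a: +{a}
  S via S→a A: +{a}
  S via S→b: +{b}
  S via S→c S: +{c}
  S: {a,b,c}  A: {b}  B: {b}  C: {a,b}
[2] — fixpoint
  S: {a,b,c}  A: {b}  B: {b}  C: {a,b}

Compute FOLLOW by fixpoint:
FOLLOW(S) := {$}
[1]
  C→A A: FOLLOW(A) ⊇ FIRST(A) = {b}; new: +{b}
  S→a A: FOLLOW(A) ⊇ FOLLOW(S) ⊇ {$}; new: +{$}
  S→a B: FOLLOW(B) ⊇ FOLLOW(S) ⊇ {$}; new: +{$}
  S→b C: FOLLOW(C) ⊇ FOLLOW(S) ⊇ {$}; new: +{$}
  FOLLOW(S)={$}  FOLLOW(A)={$,b}  FOLLOW(B)={$}  FOLLOW(C)={$}
[2]
  A→B: FOLLOW(B) ⊇ FOLLOW(A) ⊇ {$,b}; new: +{b}
  FOLLOW(S)={$}  FOLLOW(A)={$,b}  FOLLOW(B)={$,b}  FOLLOW(C)={$}
[3] (stable)
  FOLLOW(S)={$}  FOLLOW(A)={$,b}  FOLLOW(B)={$,b}  FOLLOW(C)={$}

FOLLOW(A) = ["$", "b"]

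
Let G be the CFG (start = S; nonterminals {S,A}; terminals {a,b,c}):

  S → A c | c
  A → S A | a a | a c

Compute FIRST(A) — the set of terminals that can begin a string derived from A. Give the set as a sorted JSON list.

FIRST sets, iterate to fixpoint:
[1]
  A via A→a a: +{a}
  S via S→A c: +{a}
  S via S→c: +{c}
  FIRST[S]={a,c}  FIRST[A]={a}
[2]
  A via A→S A: +{c}
  FIRST[S]={a,c}  FIRST[A]={a,c}
[3] done
  FIRST[S]={a,c}  FIRST[A]={a,c}

FIRST(A) = ["a", "c"]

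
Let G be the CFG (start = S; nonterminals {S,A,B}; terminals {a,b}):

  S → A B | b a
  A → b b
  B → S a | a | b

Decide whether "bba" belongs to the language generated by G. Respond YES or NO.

CNF form of G:
  S -> A B | T0 T1
  A -> T0 T0
  B -> S T1 | a | b
  T0 -> b
  T1 -> a

CYK fill:
  cell(0,0) b: {B,T0}  orig:{B}
  cell(1,1) b: {B,T0}  orig:{B}
  cell(2,2) a: {B,T1}  orig:{B}
  cell(0,1) bb: {A}
  cell(1,2) ba: {S}
  cell(0,2) bba: {S}

S ∈ T[0,2] ⇒ YES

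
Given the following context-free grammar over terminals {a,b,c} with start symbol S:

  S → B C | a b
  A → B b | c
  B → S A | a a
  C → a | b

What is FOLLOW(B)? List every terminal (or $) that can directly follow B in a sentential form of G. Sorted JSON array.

Compute FIRST by fixpoint:
[1]
  A via A→c: +{c}
  B via B→a a: +{a}
  C via C→a: +{a}
  C via C→b: +{b}
  S via S→B C: +{a}
  S: {a}  A: {c}  B: {a}  C: {a,b}
[2]
  A via A→B b: +{a}
  S: {a}  A: {a,c}  B: {a}  C: {a,b}
[3] (no change)
  S: {a}  A: {a,c}  B: {a}  C: {a,b}

Compute FOLLOW by fixpoint:
seed FOLLOW(S) with $
iter 1:
  A→B b: FOLLOW(B) ⊇ FIRST(b) = {b}; new: +{b}
  B→S A: FOLLOW(S) ⊇ FIRST(A) = {a,c}; new: +{a,c}
  B→S A: FOLLOW(A) ⊇ FOLLOW(B) ⊇ {b}; new: +{b}
  S→B C: FOLLOW(B) ⊇ FIRST(C) = {a,b}; new: +{a}
  S→B C: FOLLOW(C) ⊇ FOLLOW(S) ⊇ {$,a,c}; new: +{$,a,c}
  S: {$,a,c}  A: {b}  B: {a,b}  C: {$,a,c}
iter 2:
  B→S A: FOLLOW(A) ⊇ FOLLOW(B) ⊇ {a,b}; new: +{a}
  S: {$,a,c}  A: {a,b}  B: {a,b}  C: {$,a,c}
iter 3: (stable)
  S: {$,a,c}  A: {a,b}  B: {a,b}  C: {$,a,c}

FOLLOW(B) = ["a", "b"]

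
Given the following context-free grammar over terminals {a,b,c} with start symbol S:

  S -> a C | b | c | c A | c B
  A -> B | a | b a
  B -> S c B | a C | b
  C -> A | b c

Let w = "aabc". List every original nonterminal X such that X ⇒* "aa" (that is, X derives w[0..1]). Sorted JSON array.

Convert to CNF:
  S -> T0 A | T0 B | T1 C | b | c
  A -> S X3 | T1 C | T2 T1 | a | b
  B -> S X4 | T1 C | b
  C -> S X5 | T1 C | T2 T0 | T2 T1 | a | b
  T0 -> c
  T1 -> a
  T2 -> b
  X3 -> T0 B
  X4 -> T0 B
  X5 -> T0 B

CYK table (by increasing span) — only the sub-triangle for w[0..1]:
  cell(0,0) a: {A,C,T1}  orig:{A,C}
  cell(1,1) a: {A,C,T1}  orig:{A,C}
  cell(0,1) aa: {A,B,C,S}

Original NTs in T[0,1] deriving "aa": ["A", "B", "C", "S"]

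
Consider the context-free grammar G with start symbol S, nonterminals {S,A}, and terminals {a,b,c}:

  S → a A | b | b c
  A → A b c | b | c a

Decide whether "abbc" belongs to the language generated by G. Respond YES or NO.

CNF form of G:
  S -> T0 T1 | T2 A | b
  A -> A X3 | T1 T2 | b
  T0 -> b
  T1 -> c
  T2 -> a
  X3 -> T0 T1

CYK fill:
  [0..0]={T2}  "a"  orig:{}
  [1..1]={A,S,T0}  "b"  orig:{A,S}
  [2..2]={A,S,T0}  "b"  orig:{A,S}
  [3..3]={T1}  "c"  orig:{}
  [0..1]={S}  "ab"
  [1..2]=∅  "bb"
  [2..3]={S,X3}  "bc"  orig:{S}
  [0..2]=∅  "abb"
  [1..3]={A}  "bbc"
  [0..3]={S}  "abbc"

S ∈ T[0,3] ⇒ YES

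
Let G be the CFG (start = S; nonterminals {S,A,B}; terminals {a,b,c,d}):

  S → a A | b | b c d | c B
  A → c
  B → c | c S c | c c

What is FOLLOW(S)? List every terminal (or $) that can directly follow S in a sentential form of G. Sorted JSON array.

FIRST sets, iterate to fixpoint:
round 1:
  A via A→c: +{c}
  B via B→c: +{c}
  S via S→a A: +{a}
  S via S→b: +{b}
  S via S→c B: +{c}
  FIRST(S)={a,b,c}  FIRST(A)={c}  FIRST(B)={c}
round 2: — fixpoint
  FIRST(S)={a,b,c}  FIRST(A)={c}  FIRST(B)={c}

FOLLOW sets:
FOLLOW(S) := {$}
pass 1:
  B→c S c: FOLLOW(S) ⊇ FIRST(c) = {c}; new: +{c}
  S→a A: FOLLOW(A) ⊇ FOLLOW(S) ⊇ {$,c}; new: +{$,c}
  S→c B: FOLLOW(B) ⊇ FOLLOW(S) ⊇ {$,c}; new: +{$,c}
  FOLLOW[S]={$,c}  FOLLOW[A]={$,c}  FOLLOW[B]={$,c}
pass 2: (no change)
  FOLLOW[S]={$,c}  FOLLOW[A]={$,c}  FOLLOW[B]={$,c}

FOLLOW(S) = ["$", "c"]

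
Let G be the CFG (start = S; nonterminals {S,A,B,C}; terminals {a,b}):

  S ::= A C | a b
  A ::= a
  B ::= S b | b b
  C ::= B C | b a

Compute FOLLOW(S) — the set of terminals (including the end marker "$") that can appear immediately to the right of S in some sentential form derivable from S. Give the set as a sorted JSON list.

Compute FIRST by fixpoint:
round 1:
  A via A→a: +{a}
  B via B→b b: +{b}
  C via C→B C: +{b}
  S via S→A C: +{a}
  FIRST[S]={a}  FIRST[A]={a}  FIRST[B]={b}  FIRST[C]={b}
round 2:
  B via B→S b: +{a}
  C via C→B C: +{a}
  FIRST[S]={a}  FIRST[A]={a}  FIRST[B]={a,b}  FIRST[C]={a,b}
round 3: (no change)
  FIRST[S]={a}  FIRST[A]={a}  FIRST[B]={a,b}  FIRST[C]={a,b}

FOLLOW sets:
FOLLOW(S) := {$}
[1]
  B→S b: FOLLOW(S) ⊇ FIRST(b) = {b}; new: +{b}
  C→B C: FOLLOW(B) ⊇ FIRST(C) = {a,b}; new: +{a,b}
  S→A C: FOLLOW(A) ⊇ FIRST(C) = {a,b}; new: +{a,b}
  S→A C: FOLLOW(C) ⊇ FOLLOW(S) ⊇ {$,b}; new: +{$,b}
  FOLLOW[S]={$,b}  FOLLOW[A]={a,b}  FOLLOW[B]={a,b}  FOLLOW[C]={$,b}
[2] done
  FOLLOW[S]={$,b}  FOLLOW[A]={a,b}  FOLLOW[B]={a,b}  FOLLOW[C]={$,b}

FOLLOW(S) = ["$", "b"]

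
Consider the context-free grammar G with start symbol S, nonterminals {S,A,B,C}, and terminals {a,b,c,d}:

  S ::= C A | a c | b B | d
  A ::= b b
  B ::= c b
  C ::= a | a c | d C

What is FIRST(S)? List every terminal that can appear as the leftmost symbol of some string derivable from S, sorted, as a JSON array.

Compute FIRST by fixpoint:
[1]
  A via A→b b: +{b}
  B via B→c b: +{c}
  C via C→a: +{a}
  C via C→d C: +{d}
  S via S→C A: +{a,d}
  S via S→b B: +{b}
  S: {a,b,d}  A: {b}  B: {c}  C: {a,d}
[2] (stable)
  S: {a,b,d}  A: {b}  B: {c}  C: {a,d}

FIRST(S) = ["a", "b", "d"]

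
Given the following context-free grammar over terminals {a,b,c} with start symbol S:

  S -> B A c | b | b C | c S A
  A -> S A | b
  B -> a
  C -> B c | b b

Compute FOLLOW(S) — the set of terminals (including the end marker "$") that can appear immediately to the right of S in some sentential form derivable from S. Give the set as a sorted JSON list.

FIRST sets, iterate to fixpoint:
pass 1:
  A via A→b: +{b}
  B via B→a: +{a}
  C via C→B c: +{a}
  C via C→b b: +{b}
  S via S→B A c: +{a}
  S via S→b: +{b}
  S via S→c S A: +{c}
  S: {a,b,c}  A: {b}  B: {a}  C: {a,b}
pass 2:
  A via A→S A: +{a,c}
  S: {a,b,c}  A: {a,b,c}  B: {a}  C: {a,b}
pass 3: (no change)
  S: {a,b,c}  A: {a,b,c}  B: {a}  C: {a,b}

Compute FOLLOW by fixpoint:
initialize: $ ∈ FOLLOW(S)
round 1:
  A→S A: FOLLOW(S) ⊇ FIRST(A) = {a,b,c}; new: +{a,b,c}
  C→B c: FOLLOW(B) ⊇ FIRST(c) = {c}; new: +{c}
  S→B A c: FOLLOW(B) ⊇ FIRST(A) = {a,b,c}; new: +{a,b}
  S→B A c: FOLLOW(A) ⊇ FIRST(c) = {c}; new: +{c}
  S→b C: FOLLOW(C) ⊇ FOLLOW(S) ⊇ {$,a,b,c}; new: +{$,a,b,c}
  S→c S A: FOLLOW(A) ⊇ FOLLOW(S) ⊇ {$,a,b,c}; new: +{$,a,b}
  FOLLOW(S)={$,a,b,c}  FOLLOW(A)={$,a,b,c}  FOLLOW(B)={a,b,c}  FOLLOW(C)={$,a,b,c}
round 2: done
  FOLLOW(S)={$,a,b,c}  FOLLOW(A)={$,a,b,c}  FOLLOW(B)={a,b,c}  FOLLOW(C)={$,a,b,c}

FOLLOW(S) = ["$", "a", "b", "c"]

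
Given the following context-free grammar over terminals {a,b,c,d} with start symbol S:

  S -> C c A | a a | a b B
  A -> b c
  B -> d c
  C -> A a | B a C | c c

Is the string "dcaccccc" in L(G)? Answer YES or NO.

CNF form of G:
  S -> C X5 | T3 T3 | T3 X6
  A -> T0 T1
  B -> T2 T1
  C -> A T3 | B X4 | T1 T1
  T0 -> b
  T1 -> c
  T2 -> d
  T3 -> a
  X4 -> T3 C
  X5 -> T1 A
  X6 -> T0 B

CYK fill:
  [0..0]={T2}  "d"  orig:{}
  [1..1]={T1}  "c"  orig:{}
  [2..2]={T3}  "a"  orig:{}
  [3..3]={T1}  "c"  orig:{}
  [4..4]={T1}  "c"  orig:{}
  [5..5]={T1}  "c"  orig:{}
  [6..6]={T1}  "c"  orig:{}
  [7..7]={T1}  "c"  orig:{}
  [0..1]={B}  "dc"
  [1..2]=∅  "ca"
  [2..3]=∅  "ac"
  [3..4]={C}  "cc"
  [4..5]={C}  "cc"
  [5..6]={C}  "cc"
  [6..7]={C}  "cc"
  [0..2]=∅  "dca"
  [1..3]=∅  "cac"
  [2..4]={X4}  "acc"  orig:{}
  [3..5]=∅  "ccc"
  [4..6]=∅  "ccc"
  [5..7]=∅  "ccc"
  [0..3]=∅  "dcac"
  [1..4]=∅  "cacc"
  [2..5]=∅  "accc"
  [3..6]=∅  "cccc"
  [4..7]=∅  "cccc"
  [0..4]={C}  "dcacc"
  [1..5]=∅  "caccc"
  [2..6]=∅  "acccc"
  [3..7]=∅  "ccccc"
  [0..5]=∅  "dcaccc"
  [1..6]=∅  "cacccc"
  [2..7]=∅  "accccc"
  [0..6]=∅  "dcacccc"
  [1..7]=∅  "caccccc"
  [0..7]=∅  "dcaccccc"

S ∉ T[0,7] ⇒ NO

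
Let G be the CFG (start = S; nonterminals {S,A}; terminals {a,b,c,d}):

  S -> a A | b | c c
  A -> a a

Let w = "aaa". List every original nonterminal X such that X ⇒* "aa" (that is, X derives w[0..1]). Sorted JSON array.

CNF form of G:
  S -> T0 A | T1 T1 | b
  A -> T0 T0
  T0 -> a
  T1 -> c

Fill CYK table bottom-up — only the sub-triangle for w[0..1]:
  T[0,0] 'a' = {T0}  orig:{}
  T[1,1] 'a' = {T0}  orig:{}
  T[0,1] 'aa' = {A}

Original NTs in T[0,1] deriving "aa": ["A"]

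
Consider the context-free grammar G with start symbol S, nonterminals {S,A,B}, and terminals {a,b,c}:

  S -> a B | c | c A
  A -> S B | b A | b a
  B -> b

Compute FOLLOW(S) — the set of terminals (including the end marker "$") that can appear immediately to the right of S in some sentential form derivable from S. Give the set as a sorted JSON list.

FIRST sets, iterate to fixpoint:
iter 1:
  A via A→b A: +{b}
  B via B→b: +{b}
  S via S→a B: +{a}
  S via S→c: +{c}
  S: {a,c}  A: {b}  B: {b}
iter 2:
  A via A→S B: +{a,c}
  S: {a,c}  A: {a,b,c}  B: {b}
iter 3: (stable)
  S: {a,c}  A: {a,b,c}  B: {b}

Compute FOLLOW by fixpoint:
initialize: $ ∈ FOLLOW(S)
[1]
  A→S B: FOLLOW(S) ⊇ FIRST(B) = {b}; new: +{b}
  S→a B: FOLLOW(B) ⊇ FOLLOW(S) ⊇ {$,b}; new: +{$,b}
  S→c A: FOLLOW(A) ⊇ FOLLOW(S) ⊇ {$,b}; new: +{$,b}
  S: {$,b}  A: {$,b}  B: {$,b}
[2] (stable)
  S: {$,b}  A: {$,b}  B: {$,b}

FOLLOW(S) = ["$", "b"]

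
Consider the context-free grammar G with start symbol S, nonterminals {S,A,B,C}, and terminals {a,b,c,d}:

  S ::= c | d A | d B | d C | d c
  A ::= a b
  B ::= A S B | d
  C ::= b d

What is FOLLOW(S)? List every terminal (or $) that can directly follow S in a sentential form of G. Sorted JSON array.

FIRST iteration:
[1]
  A via A→a b: +{a}
  B via B→A S B: +{a}
  B via B→d: +{d}
  C via C→b d: +{b}
  S via S→c: +{c}
  S via S→d A: +{d}
  S: {c,d}  A: {a}  B: {a,d}  C: {b}
[2] done
  S: {c,d}  A: {a}  B: {a,d}  C: {b}

FOLLOW iteration:
initialize: $ ∈ FOLLOW(S)
iter 1:
  B→A S B: FOLLOW(A) ⊇ FIRST(S) = {c,d}; new: +{c,d}
  B→A S B: FOLLOW(S) ⊇ FIRST(B) = {a,d}; new: +{a,d}
  S→d A: FOLLOW(A) ⊇ FOLLOW(S) ⊇ {$,a,d}; new: +{$,a}
  S→d B: FOLLOW(B) ⊇ FOLLOW(S) ⊇ {$,a,d}; new: +{$,a,d}
  S→d C: FOLLOW(C) ⊇ FOLLOW(S) ⊇ {$,a,d}; new: +{$,a,d}
  S: {$,a,d}  A: {$,a,c,d}  B: {$,a,d}  C: {$,a,d}
iter 2: — fixpoint
  S: {$,a,d}  A: {$,a,c,d}  B: {$,a,d}  C: {$,a,d}

FOLLOW(S) = ["$", "a", "d"]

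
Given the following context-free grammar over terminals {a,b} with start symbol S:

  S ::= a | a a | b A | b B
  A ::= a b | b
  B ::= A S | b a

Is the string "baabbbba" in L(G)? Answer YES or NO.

CNF form of G:
  S -> T0 T0 | T1 A | T1 B | a
  A -> T0 T1 | b
  B -> A S | T1 T0
  T0 -> a
  T1 -> b

CYK fill:
  [0..0]={A,T1}  "b"  orig:{A}
  [1..1]={S,T0}  "a"  orig:{S}
  [2..2]={S,T0}  "a"  orig:{S}
  [3..3]={A,T1}  "b"  orig:{A}
  [4..4]={A,T1}  "b"  orig:{A}
  [5..5]={A,T1}  "b"  orig:{A}
  [6..6]={A,T1}  "b"  orig:{A}
  [7..7]={S,T0}  "a"  orig:{S}
  [0..1]={B}  "ba"
  [1..2]={S}  "aa"
  [2..3]={A}  "ab"
  [3..4]={S}  "bb"
  [4..5]={S}  "bb"
  [5..6]={S}  "bb"
  [6..7]={B}  "ba"
  [0..2]={B}  "baa"
  [1..3]=∅  "aab"
  [2..4]=∅  "abb"
  [3..5]={B}  "bbb"
  [4..6]={B}  "bbb"
  [5..7]={S}  "bba"
  [0..3]=∅  "baab"
  [1..4]=∅  "aabb"
  [2..5]={B}  "abbb"
  [3..6]={S}  "bbbb"
  [4..7]={B}  "bbba"
  [0..4]=∅  "baabb"
  [1..5]=∅  "aabbb"
  [2..6]=∅  "abbbb"
  [3..7]={S}  "bbbba"
  [0..5]=∅  "baabbb"
  [1..6]=∅  "aabbbb"
  [2..7]=∅  "abbbba"
  [0..6]=∅  "baabbbb"
  [1..7]=∅  "aabbbba"
  [0..7]=∅  "baabbbba"

S ∉ T[0,7] ⇒ NO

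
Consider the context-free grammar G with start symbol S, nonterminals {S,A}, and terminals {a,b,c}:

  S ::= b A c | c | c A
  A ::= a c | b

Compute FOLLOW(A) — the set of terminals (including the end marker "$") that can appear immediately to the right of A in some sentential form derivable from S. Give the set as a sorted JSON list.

FIRST sets, iterate to fixpoint:
pass 1:
  A via A→a c: +{a}
  A via A→b: +{b}
  S via S→b A c: +{b}
  S via S→c: +{c}
  FIRST(S)={b,c}  FIRST(A)={a,b}
pass 2: (no change)
  FIRST(S)={b,c}  FIRST(A)={a,b}

FOLLOW iteration:
initialize: $ ∈ FOLLOW(S)
round 1:
  S→b A c: FOLLOW(A) ⊇ FIRST(c) = {c}; new: +{c}
  S→c A: FOLLOW(A) ⊇ FOLLOW(S) ⊇ {$}; new: +{$}
  S: {$}  A: {$,c}
round 2: (no change)
  S: {$}  A: {$,c}

FOLLOW(A) = ["$", "c"]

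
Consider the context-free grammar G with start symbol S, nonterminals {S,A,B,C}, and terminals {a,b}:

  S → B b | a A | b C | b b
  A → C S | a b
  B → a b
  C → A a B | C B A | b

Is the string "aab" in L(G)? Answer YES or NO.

CNF form of G:
  S -> B T1 | T0 A | T1 C | T1 T1
  A -> C S | T0 T1
  B -> T0 T1
  C -> A X2 | C X3 | b
  T0 -> a
  T1 -> b
  X2 -> T0 B
  X3 -> B A

CYK fill:
  [0..0]={T0}  "a"  orig:{}
  [1..1]={T0}  "a"  orig:{}
  [2..2]={C,T1}  "b"  orig:{C}
  [0..1]=∅  "aa"
  [1..2]={A,B}  "ab"
  [0..2]={S,X2}  "aab"  orig:{S}

S ∈ T[0,2] ⇒ YES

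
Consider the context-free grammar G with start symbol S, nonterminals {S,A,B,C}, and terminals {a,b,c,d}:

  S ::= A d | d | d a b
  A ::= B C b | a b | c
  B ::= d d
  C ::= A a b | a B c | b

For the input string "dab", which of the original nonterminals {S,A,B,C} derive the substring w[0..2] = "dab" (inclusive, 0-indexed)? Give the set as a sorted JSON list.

Convert to CNF:
  S -> A T2 | T2 X7 | d
  A -> B X4 | T1 T0 | c
  B -> T2 T2
  C -> A X5 | T1 X6 | b
  T0 -> b
  T1 -> a
  T2 -> d
  T3 -> c
  X4 -> C T0
  X5 -> T1 T0
  X6 -> B T3
  X7 -> T1 T0

CYK fill (cells [i..j] with 0 ≤ i ≤ j ≤ 2 only):
  [0..0]={S,T2}  "d"  orig:{S}
  [1..1]={T1}  "a"  orig:{}
  [2..2]={C,T0}  "b"  orig:{C}
  [0..1]=∅  "da"
  [1..2]={A,X5,X7}  "ab"  orig:{A}
  [0..2]={S}  "dab"

Original NTs in T[0,2] deriving "dab": ["S"]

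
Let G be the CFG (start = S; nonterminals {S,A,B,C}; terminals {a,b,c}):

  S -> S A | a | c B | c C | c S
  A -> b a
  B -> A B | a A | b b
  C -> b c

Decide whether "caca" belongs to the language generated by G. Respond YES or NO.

CNF form of G:
  S -> S A | T2 B | T2 C | T2 S | a
  A -> T0 T1
  B -> A B | T0 T0 | T1 A
  C -> T0 T2
  T0 -> b
  T1 -> a
  T2 -> c

Fill CYK table bottom-up:
  cell(0,0) c: {T2}  orig:{}
  cell(1,1) a: {S,T1}  orig:{S}
  cell(2,2) c: {T2}  orig:{}
  cell(3,3) a: {S,T1}  orig:{S}
  cell(0,1) ca: {S}
  cell(1,2) ac: ∅
  cell(2,3) ca: {S}
  cell(0,2) cac: ∅
  cell(1,3) aca: ∅
  cell(0,3) caca: ∅

S ∉ T[0,3] ⇒ NO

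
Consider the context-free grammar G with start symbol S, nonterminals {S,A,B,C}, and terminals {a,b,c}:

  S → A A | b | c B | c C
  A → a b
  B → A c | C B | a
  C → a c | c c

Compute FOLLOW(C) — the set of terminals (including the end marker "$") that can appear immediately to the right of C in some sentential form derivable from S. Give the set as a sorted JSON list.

FIRST iteration:
round 1:
  A via A→a b: +{a}
  B via B→A c: +{a}
  C via C→a c: +{a}
  C via C→c c: +{c}
  S via S→A A: +{a}
  S via S→b: +{b}
  S via S→c B: +{c}
  S: {a,b,c}  A: {a}  B: {a}  C: {a,c}
round 2:
  B via B→C B: +{c}
  S: {a,b,c}  A: {a}  B: {a,c}  C: {a,c}
round 3: (no change)
  S: {a,b,c}  A: {a}  B: {a,c}  C: {a,c}

FOLLOW iteration:
initialize: $ ∈ FOLLOW(S)
[1]
  B→A c: FOLLOW(A) ⊇ FIRST(c) = {c}; new: +{c}
  B→C B: FOLLOW(C) ⊇ FIRST(B) = {a,c}; new: +{a,c}
  S→A A: FOLLOW(A) ⊇ FIRST(A) = {a}; new: +{a}
  S→A A: FOLLOW(A) ⊇ FOLLOW(S) ⊇ {$}; new: +{$}
  S→c B: FOLLOW(B) ⊇ FOLLOW(S) ⊇ {$}; new: +{$}
  S→c C: FOLLOW(C) ⊇ FOLLOW(S) ⊇ {$}; new: +{$}
  FOLLOW[S]={$}  FOLLOW[A]={$,a,c}  FOLLOW[B]={$}  FOLLOW[C]={$,a,c}
[2] done
  FOLLOW[S]={$}  FOLLOW[A]={$,a,c}  FOLLOW[B]={$}  FOLLOW[C]={$,a,c}

FOLLOW(C) = ["$", "a", "c"]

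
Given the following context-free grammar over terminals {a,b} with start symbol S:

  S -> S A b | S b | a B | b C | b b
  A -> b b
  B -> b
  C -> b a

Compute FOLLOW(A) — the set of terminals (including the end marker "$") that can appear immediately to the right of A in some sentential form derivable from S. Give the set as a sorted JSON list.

Compute FIRST by fixpoint:
round 1:
  A via A→b b: +{b}
  B via B→b: +{b}
  C via C→b a: +{b}
  S via S→a B: +{a}
  S via S→b C: +{b}
  FIRST(S)={a,b}  FIRST(A)={b}  FIRST(B)={b}  FIRST(C)={b}
round 2: (stable)
  FIRST(S)={a,b}  FIRST(A)={b}  FIRST(B)={b}  FIRST(C)={b}

FOLLOW sets:
seed FOLLOW(S) with $
[1]
  S→S A b: FOLLOW(S) ⊇ FIRST(A) = {b}; new: +{b}
  S→S A b: FOLLOW(A) ⊇ FIRST(b) = {b}; new: +{b}
  S→a B: FOLLOW(B) ⊇ FOLLOW(S) ⊇ {$,b}; new: +{$,b}
  S→b C: FOLLOW(C) ⊇ FOLLOW(S) ⊇ {$,b}; new: +{$,b}
  FOLLOW[S]={$,b}  FOLLOW[A]={b}  FOLLOW[B]={$,b}  FOLLOW[C]={$,b}
[2] done
  FOLLOW[S]={$,b}  FOLLOW[A]={b}  FOLLOW[B]={$,b}  FOLLOW[C]={$,b}

FOLLOW(A) = ["b"]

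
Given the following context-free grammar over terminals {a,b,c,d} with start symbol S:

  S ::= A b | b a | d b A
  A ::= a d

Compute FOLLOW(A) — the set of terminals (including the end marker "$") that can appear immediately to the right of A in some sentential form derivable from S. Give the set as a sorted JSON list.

FIRST iteration:
pass 1:
  A via A→a d: +{a}
  S via S→A b: +{a}
  S via S→b a: +{b}
  S via S→d b A: +{d}
  FIRST(S)={a,b,d}  FIRST(A)={a}
pass 2: (stable)
  FIRST(S)={a,b,d}  FIRST(A)={a}

FOLLOW sets:
seed FOLLOW(S) with $
pass 1:
  S→A b: FOLLOW(A) ⊇ FIRST(b) = {b}; new: +{b}
  S→d b A: FOLLOW(A) ⊇ FOLLOW(S) ⊇ {$}; new: +{$}
  FOLLOW[S]={$}  FOLLOW[A]={$,b}
pass 2: (no change)
  FOLLOW[S]={$}  FOLLOW[A]={$,b}

FOLLOW(A) = ["$", "b"]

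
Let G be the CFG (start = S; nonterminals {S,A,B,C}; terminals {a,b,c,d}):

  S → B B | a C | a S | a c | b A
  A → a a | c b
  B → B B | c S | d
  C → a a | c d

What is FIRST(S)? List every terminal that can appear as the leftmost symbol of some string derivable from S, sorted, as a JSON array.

FIRST sets, iterate to fixpoint:
[1]
  A via A→a a: +{a}
  A via A→c b: +{c}
  B via B→c S: +{c}
  B via B→d: +{d}
  C via C→a a: +{a}
  C via C→c d: +{c}
  S via S→B B: +{c,d}
  S via S→a C: +{a}
  S via S→b A: +{b}
  FIRST(S)={a,b,c,d}  FIRST(A)={a,c}  FIRST(B)={c,d}  FIRST(C)={a,c}
[2] (no change)
  FIRST(S)={a,b,c,d}  FIRST(A)={a,c}  FIRST(B)={c,d}  FIRST(C)={a,c}

FIRST(S) = ["a", "b", "c", "d"]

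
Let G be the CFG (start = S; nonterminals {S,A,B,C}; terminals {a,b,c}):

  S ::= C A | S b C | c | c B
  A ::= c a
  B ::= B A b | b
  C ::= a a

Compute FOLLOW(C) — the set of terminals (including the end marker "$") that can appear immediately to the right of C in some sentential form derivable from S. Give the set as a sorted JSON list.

FIRST sets, iterate to fixpoint:
pass 1:
  A via A→c a: +{c}
  B via B→b: +{b}
  C via C→a a: +{a}
  S via S→C A: +{a}
  S via S→c: +{c}
  S: {a,c}  A: {c}  B: {b}  C: {a}
pass 2: — fixpoint
  S: {a,c}  A: {c}  B: {b}  C: {a}

Compute FOLLOW by fixpoint:
initialize: $ ∈ FOLLOW(S)
pass 1:
  B→B A b: FOLLOW(B) ⊇ FIRST(A) = {c}; new: +{c}
  B→B A b: FOLLOW(A) ⊇ FIRST(b) = {b}; new: +{b}
  S→C A: FOLLOW(C) ⊇ FIRST(A) = {c}; new: +{c}
  S→C A: FOLLOW(A) ⊇ FOLLOW(S) ⊇ {$}; new: +{$}
  S→S b C: FOLLOW(S) ⊇ FIRST(b) = {b}; new: +{b}
  S→S b C: FOLLOW(C) ⊇ FOLLOW(S) ⊇ {$,b}; new: +{$,b}
  S→c B: FOLLOW(B) ⊇ FOLLOW(S) ⊇ {$,b}; new: +{$,b}
  FOLLOW(S)={$,b}  FOLLOW(A)={$,b}  FOLLOW(B)={$,b,c}  FOLLOW(C)={$,b,c}
pass 2: (stable)
  FOLLOW(S)={$,b}  FOLLOW(A)={$,b}  FOLLOW(B)={$,b,c}  FOLLOW(C)={$,b,c}

FOLLOW(C) = ["$", "b", "c"]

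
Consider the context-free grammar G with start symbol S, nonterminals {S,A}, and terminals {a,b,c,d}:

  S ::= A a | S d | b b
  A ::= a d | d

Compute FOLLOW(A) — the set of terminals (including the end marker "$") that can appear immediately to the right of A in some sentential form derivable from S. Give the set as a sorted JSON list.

FIRST sets, iterate to fixpoint:
round 1:
  A via A→a d: +{a}
  A via A→d: +{d}
  S via S→A a: +{a,d}
  S via S→b b: +{b}
  FIRST[S]={a,b,d}  FIRST[A]={a,d}
round 2: done
  FIRST[S]={a,b,d}  FIRST[A]={a,d}

FOLLOW sets:
seed FOLLOW(S) with $
[1]
  S→A a: FOLLOW(A) ⊇ FIRST(a) = {a}; new: +{a}
  S→S d: FOLLOW(S) ⊇ FIRST(d) = {d}; new: +{d}
  FOLLOW[S]={$,d}  FOLLOW[A]={a}
[2] (stable)
  FOLLOW[S]={$,d}  FOLLOW[A]={a}

FOLLOW(A) = ["a"]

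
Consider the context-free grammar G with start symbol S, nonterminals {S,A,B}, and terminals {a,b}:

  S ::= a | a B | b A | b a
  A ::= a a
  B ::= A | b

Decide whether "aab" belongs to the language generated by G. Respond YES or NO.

Convert to CNF:
  S -> T0 B | T1 A | T1 T0 | a
  A -> T0 T0
  B -> T0 T0 | b
  T0 -> a
  T1 -> b

CYK fill:
  [0..0]={S,T0}  "a"  orig:{S}
  [1..1]={S,T0}  "a"  orig:{S}
  [2..2]={B,T1}  "b"  orig:{B}
  [0..1]={A,B}  "aa"
  [1..2]={S}  "ab"
  [0..2]=∅  "aab"

S ∉ T[0,2] ⇒ NO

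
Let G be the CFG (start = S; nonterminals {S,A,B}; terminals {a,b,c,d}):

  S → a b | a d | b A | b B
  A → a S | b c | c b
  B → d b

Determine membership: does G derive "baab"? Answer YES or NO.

CNF form of G:
  S -> T0 T1 | T0 T3 | T1 A | T1 B
  A -> T0 S | T1 T2 | T2 T1
  B -> T3 T1
  T0 -> a
  T1 -> b
  T2 -> c
  T3 -> d

CYK fill:
  [0..0]={T1}  "b"  orig:{}
  [1..1]={T0}  "a"  orig:{}
  [2..2]={T0}  "a"  orig:{}
  [3..3]={T1}  "b"  orig:{}
  [0..1]=∅  "ba"
  [1..2]=∅  "aa"
  [2..3]={S}  "ab"
  [0..2]=∅  "baa"
  [1..3]={A}  "aab"
  [0..3]={S}  "baab"

S ∈ T[0,3] ⇒ YES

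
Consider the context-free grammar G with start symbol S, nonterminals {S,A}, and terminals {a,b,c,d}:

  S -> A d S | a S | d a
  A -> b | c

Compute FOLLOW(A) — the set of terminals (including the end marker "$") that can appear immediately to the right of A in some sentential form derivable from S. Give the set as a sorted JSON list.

Compute FIRST by fixpoint:
round 1:
  A via A→b: +{b}
  A via A→c: +{c}
  S via S→A d S: +{b,c}
  S via S→a S: +{a}
  S via S→d a: +{d}
  FIRST(S)={a,b,c,d}  FIRST(A)={b,c}
round 2: (stable)
  FIRST(S)={a,b,c,d}  FIRST(A)={b,c}

FOLLOW sets:
seed FOLLOW(S) with $
[1]
  S→A d S: FOLLOW(A) ⊇ FIRST(d) = {d}; new: +{d}
  S: {$}  A: {d}
[2] done
  S: {$}  A: {d}

FOLLOW(A) = ["d"]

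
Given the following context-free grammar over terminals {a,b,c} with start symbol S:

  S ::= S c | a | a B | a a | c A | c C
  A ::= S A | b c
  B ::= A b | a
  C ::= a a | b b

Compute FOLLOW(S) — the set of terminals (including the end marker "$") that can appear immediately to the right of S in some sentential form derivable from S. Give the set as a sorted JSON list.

Compute FIRST by fixpoint:
pass 1:
  A via A→b c: +{b}
  B via B→A b: +{b}
  B via B→a: +{a}
  C via C→a a: +{a}
  C via C→b b: +{b}
  S via S→a: +{a}
  S via S→c A: +{c}
  FIRST[S]={a,c}  FIRST[A]={b}  FIRST[B]={a,b}  FIRST[C]={a,b}
pass 2:
  A via A→S A: +{a,c}
  B via B→A b: +{c}
  FIRST[S]={a,c}  FIRST[A]={a,b,c}  FIRST[B]={a,b,c}  FIRST[C]={a,b}
pass 3: (stable)
  FIRST[S]={a,c}  FIRST[A]={a,b,c}  FIRST[B]={a,b,c}  FIRST[C]={a,b}

FOLLOW iteration:
FOLLOW(S) := {$}
iter 1:
  A→S A: FOLLOW(S) ⊇ FIRST(A) = {a,b,c}; new: +{a,b,c}
  B→A b: FOLLOW(A) ⊇ FIRST(b) = {b}; new: +{b}
  S→a B: FOLLOW(B) ⊇ FOLLOW(S) ⊇ {$,a,b,c}; new: +{$,a,b,c}
  S→c A: FOLLOW(A) ⊇ FOLLOW(S) ⊇ {$,a,b,c}; new: +{$,a,c}
  S→c C: FOLLOW(C) ⊇ FOLLOW(S) ⊇ {$,a,b,c}; new: +{$,a,b,c}
  S: {$,a,b,c}  A: {$,a,b,c}  B: {$,a,b,c}  C: {$,a,b,c}
iter 2: — fixpoint
  S: {$,a,b,c}  A: {$,a,b,c}  B: {$,a,b,c}  C: {$,a,b,c}

FOLLOW(S) = ["$", "a", "b", "c"]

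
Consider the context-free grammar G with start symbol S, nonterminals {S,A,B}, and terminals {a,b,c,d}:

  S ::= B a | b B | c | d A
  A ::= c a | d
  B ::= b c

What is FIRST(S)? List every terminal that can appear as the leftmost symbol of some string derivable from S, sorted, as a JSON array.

FIRST iteration:
iter 1:
  A via A→c a: +{c}
  A via A→d: +{d}
  B via B→b c: +{b}
  S via S→B a: +{b}
  S via S→c: +{c}
  S via S→d A: +{d}
  FIRST[S]={b,c,d}  FIRST[A]={c,d}  FIRST[B]={b}
iter 2: (stable)
  FIRST[S]={b,c,d}  FIRST[A]={c,d}  FIRST[B]={b}

FIRST(S) = ["b", "c", "d"]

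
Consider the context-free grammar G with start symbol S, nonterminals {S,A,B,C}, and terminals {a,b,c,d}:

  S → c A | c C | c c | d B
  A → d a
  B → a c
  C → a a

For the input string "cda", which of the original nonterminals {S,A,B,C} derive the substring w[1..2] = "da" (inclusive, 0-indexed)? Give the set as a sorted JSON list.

CNF form of G:
  S -> T0 B | T2 A | T2 C | T2 T2
  A -> T0 T1
  B -> T1 T2
  C -> T1 T1
  T0 -> d
  T1 -> a
  T2 -> c

CYK table (by increasing span) (cells [i..j] with 1 ≤ i ≤ j ≤ 2 only):
  [1..1]={T0}  "d"  orig:{}
  [2..2]={T1}  "a"  orig:{}
  [1..2]={A}  "da"

Original NTs in T[1,2] deriving "da": ["A"]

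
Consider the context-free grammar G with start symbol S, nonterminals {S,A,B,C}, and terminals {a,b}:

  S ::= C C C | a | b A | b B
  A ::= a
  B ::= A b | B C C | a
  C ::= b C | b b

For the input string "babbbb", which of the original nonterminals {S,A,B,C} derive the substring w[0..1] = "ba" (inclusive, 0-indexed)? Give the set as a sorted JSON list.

Convert to CNF:
  S -> C X2 | T0 A | T0 B | a
  A -> a
  B -> A T0 | B X1 | a
  C -> T0 C | T0 T0
  T0 -> b
  X1 -> C C
  X2 -> C C

CYK fill, restricted to cells inside w[0..1]:
  T[0,0] 'b' = {T0}  orig:{}
  T[1,1] 'a' = {A,B,S}
  T[0,1] 'ba' = {S}

Original NTs in T[0,1] deriving "ba": ["S"]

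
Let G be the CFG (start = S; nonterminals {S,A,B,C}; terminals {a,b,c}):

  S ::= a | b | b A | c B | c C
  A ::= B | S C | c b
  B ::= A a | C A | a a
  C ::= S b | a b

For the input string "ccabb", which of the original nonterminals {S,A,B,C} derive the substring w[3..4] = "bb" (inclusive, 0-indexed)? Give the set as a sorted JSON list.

CNF form of G:
  S -> T1 B | T1 C | T2 A | a | b
  A -> A T0 | C A | S C | T0 T0 | T1 T2
  B -> A T0 | C A | T0 T0
  C -> S T2 | T0 T2
  T0 -> a
  T1 -> c
  T2 -> b

CYK table (by increasing span), restricted to cells inside w[3..4]:
  T[3,3] 'b' = {S,T2}  orig:{S}
  T[4,4] 'b' = {S,T2}  orig:{S}
  T[3,4] 'bb' = {C}

Original NTs in T[3,4] deriving "bb": ["C"]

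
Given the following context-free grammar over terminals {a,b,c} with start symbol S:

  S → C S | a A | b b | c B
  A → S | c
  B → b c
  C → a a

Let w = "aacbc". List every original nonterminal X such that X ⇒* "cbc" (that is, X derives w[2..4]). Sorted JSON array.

CNF form of G:
  S -> C S | T0 A | T1 T1 | T2 B
  A -> C S | T0 A | T1 T1 | T2 B | c
  B -> T1 T2
  C -> T0 T0
  T0 -> a
  T1 -> b
  T2 -> c

Fill CYK table bottom-up, restricted to cells inside w[2..4]:
  T[2,2] 'c' = {A,T2}  orig:{A}
  T[3,3] 'b' = {T1}  orig:{}
  T[4,4] 'c' = {A,T2}  orig:{A}
  T[2,3] 'cb' = ∅
  T[3,4] 'bc' = {B}
  T[2,4] 'cbc' = {A,S}

Original NTs in T[2,4] deriving "cbc": ["A", "S"]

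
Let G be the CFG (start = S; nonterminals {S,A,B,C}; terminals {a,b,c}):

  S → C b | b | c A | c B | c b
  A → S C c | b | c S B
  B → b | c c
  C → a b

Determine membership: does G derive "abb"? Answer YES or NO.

Convert to CNF:
  S -> C T2 | T0 A | T0 B | T0 T2 | b
  A -> S X3 | T0 X4 | b
  B -> T0 T0 | b
  C -> T1 T2
  T0 -> c
  T1 -> a
  T2 -> b
  X3 -> C T0
  X4 -> S B

CYK table (by increasing span):
  [0..0]={T1}  "a"  orig:{}
  [1..1]={A,B,S,T2}  "b"  orig:{A,B,S}
  [2..2]={A,B,S,T2}  "b"  orig:{A,B,S}
  [0..1]={C}  "ab"
  [1..2]={X4}  "bb"  orig:{}
  [0..2]={S}  "abb"

S ∈ T[0,2] ⇒ YES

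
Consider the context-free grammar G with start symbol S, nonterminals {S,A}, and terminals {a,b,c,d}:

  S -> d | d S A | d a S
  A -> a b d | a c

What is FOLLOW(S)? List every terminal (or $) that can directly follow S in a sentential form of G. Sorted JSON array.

Compute FIRST by fixpoint:
[1]
  A via A→a b d: +{a}
  S via S→d: +{d}
  FIRST[S]={d}  FIRST[A]={a}
[2] done
  FIRST[S]={d}  FIRST[A]={a}

FOLLOW iteration:
FOLLOW(S) := {$}
round 1:
  S→d S A: FOLLOW(S) ⊇ FIRST(A) = {a}; new: +{a}
  S→d S A: FOLLOW(A) ⊇ FOLLOW(S) ⊇ {$,a}; new: +{$,a}
  FOLLOW(S)={$,a}  FOLLOW(A)={$,a}
round 2: (stable)
  FOLLOW(S)={$,a}  FOLLOW(A)={$,a}

FOLLOW(S) = ["$", "a"]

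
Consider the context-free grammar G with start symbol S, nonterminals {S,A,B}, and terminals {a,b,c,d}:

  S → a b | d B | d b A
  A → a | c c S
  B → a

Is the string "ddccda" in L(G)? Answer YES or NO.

CNF form of G:
  S -> T1 T2 | T3 B | T3 X5
  A -> T0 X4 | a
  B -> a
  T0 -> c
  T1 -> a
  T2 -> b
  T3 -> d
  X4 -> T0 S
  X5 -> T2 A

Fill CYK table bottom-up:
  [0..0]={T3}  "d"  orig:{}
  [1..1]={T3}  "d"  orig:{}
  [2..2]={T0}  "c"  orig:{}
  [3..3]={T0}  "c"  orig:{}
  [4..4]={T3}  "d"  orig:{}
  [5..5]={A,B,T1}  "a"  orig:{A,B}
  [0..1]=∅  "dd"
  [1..2]=∅  "dc"
  [2..3]=∅  "cc"
  [3..4]=∅  "cd"
  [4..5]={S}  "da"
  [0..2]=∅  "ddc"
  [1..3]=∅  "dcc"
  [2..4]=∅  "ccd"
  [3..5]={X4}  "cda"  orig:{}
  [0..3]=∅  "ddcc"
  [1..4]=∅  "dccd"
  [2..5]={A}  "ccda"
  [0..4]=∅  "ddccd"
  [1..5]=∅  "dccda"
  [0..5]=∅  "ddccda"

S ∉ T[0,5] ⇒ NO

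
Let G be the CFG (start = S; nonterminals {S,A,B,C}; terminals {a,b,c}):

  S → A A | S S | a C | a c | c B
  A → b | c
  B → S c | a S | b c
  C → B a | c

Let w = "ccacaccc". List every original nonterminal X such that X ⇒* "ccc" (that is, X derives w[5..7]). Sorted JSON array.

Convert to CNF:
  S -> A A | S S | T0 B | T1 C | T1 T0
  A -> b | c
  B -> S T0 | T1 S | T2 T0
  C -> B T1 | c
  T0 -> c
  T1 -> a
  T2 -> b

CYK table (by increasing span) (cells [i..j] with 5 ≤ i ≤ j ≤ 7 only):
  T[5,5] 'c' = {A,C,T0}  orig:{A,C}
  T[6,6] 'c' = {A,C,T0}  orig:{A,C}
  T[7,7] 'c' = {A,C,T0}  orig:{A,C}
  T[5,6] 'cc' = {S}
  T[6,7] 'cc' = {S}
  T[5,7] 'ccc' = {B}

Original NTs in T[5,7] deriving "ccc": ["B"]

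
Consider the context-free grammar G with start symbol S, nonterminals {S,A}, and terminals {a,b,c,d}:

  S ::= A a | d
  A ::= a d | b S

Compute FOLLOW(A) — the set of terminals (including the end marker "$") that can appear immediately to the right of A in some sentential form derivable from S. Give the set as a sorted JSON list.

Compute FIRST by fixpoint:
pass 1:
  A via A→a d: +{a}
  A via A→b S: +{b}
  S via S→A a: +{a,b}
  S via S→d: +{d}
  FIRST[S]={a,b,d}  FIRST[A]={a,b}
pass 2: (stable)
  FIRST[S]={a,b,d}  FIRST[A]={a,b}

FOLLOW iteration:
seed FOLLOW(S) with $
[1]
  S→A a: FOLLOW(A) ⊇ FIRST(a) = {a}; new: +{a}
  S: {$}  A: {a}
[2]
  A→b S: FOLLOW(S) ⊇ FOLLOW(A) ⊇ {a}; new: +{a}
  S: {$,a}  A: {a}
[3] — fixpoint
  S: {$,a}  A: {a}

FOLLOW(A) = ["a"]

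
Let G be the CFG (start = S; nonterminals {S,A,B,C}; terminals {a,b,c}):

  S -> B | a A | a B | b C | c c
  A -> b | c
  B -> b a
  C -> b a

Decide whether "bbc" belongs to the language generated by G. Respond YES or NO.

Convert to CNF:
  S -> T0 C | T0 T1 | T1 A | T1 B | T2 T2
  A -> b | c
  B -> T0 T1
  C -> T0 T1
  T0 -> b
  T1 -> a
  T2 -> c

Fill CYK table bottom-up:
  [0..0]={A,T0}  "b"  orig:{A}
  [1..1]={A,T0}  "b"  orig:{A}
  [2..2]={A,T2}  "c"  orig:{A}
  [0..1]=∅  "bb"
  [1..2]=∅  "bc"
  [0..2]=∅  "bbc"

S ∉ T[0,2] ⇒ NO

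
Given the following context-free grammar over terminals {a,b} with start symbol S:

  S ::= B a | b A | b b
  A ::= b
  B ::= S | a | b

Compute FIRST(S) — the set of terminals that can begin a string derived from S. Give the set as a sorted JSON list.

FIRST iteration:
[1]
  A via A→b: +{b}
  B via B→a: +{a}
  B via B→b: +{b}
  S via S→B a: +{a,b}
  S: {a,b}  A: {b}  B: {a,b}
[2] — fixpoint
  S: {a,b}  A: {b}  B: {a,b}

FIRST(S) = ["a", "b"]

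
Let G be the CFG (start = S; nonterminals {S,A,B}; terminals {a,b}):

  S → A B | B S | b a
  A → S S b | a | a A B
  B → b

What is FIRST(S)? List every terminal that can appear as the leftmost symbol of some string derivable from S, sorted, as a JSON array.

FIRST iteration:
iter 1:
  A via A→a: +{a}
  B via B→b: +{b}
  S via S→A B: +{a}
  S via S→B S: +{b}
  FIRST[S]={a,b}  FIRST[A]={a}  FIRST[B]={b}
iter 2:
  A via A→S S b: +{b}
  FIRST[S]={a,b}  FIRST[A]={a,b}  FIRST[B]={b}
iter 3: (stable)
  FIRST[S]={a,b}  FIRST[A]={a,b}  FIRST[B]={b}

FIRST(S) = ["a", "b"]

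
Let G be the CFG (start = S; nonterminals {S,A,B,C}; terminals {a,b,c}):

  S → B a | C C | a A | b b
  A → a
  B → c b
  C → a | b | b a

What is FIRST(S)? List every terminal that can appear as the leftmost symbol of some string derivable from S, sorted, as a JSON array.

FIRST iteration:
round 1:
  A via A→a: +{a}
  B via B→c b: +{c}
  C via C→a: +{a}
  C via C→b: +{b}
  S via S→B a: +{c}
  S via S→C C: +{a,b}
  FIRST(S)={a,b,c}  FIRST(A)={a}  FIRST(B)={c}  FIRST(C)={a,b}
round 2: (no change)
  FIRST(S)={a,b,c}  FIRST(A)={a}  FIRST(B)={c}  FIRST(C)={a,b}

FIRST(S) = ["a", "b", "c"]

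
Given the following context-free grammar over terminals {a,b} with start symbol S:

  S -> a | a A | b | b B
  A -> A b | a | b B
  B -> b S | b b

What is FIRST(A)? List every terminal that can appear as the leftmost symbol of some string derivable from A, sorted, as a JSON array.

Compute FIRST by fixpoint:
pass 1:
  A via A→a: +{a}
  A via A→b B: +{b}
  B via B→b S: +{b}
  S via S→a: +{a}
  S via S→b: +{b}
  S: {a,b}  A: {a,b}  B: {b}
pass 2: (no change)
  S: {a,b}  A: {a,b}  B: {b}

FIRST(A) = ["a", "b"]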